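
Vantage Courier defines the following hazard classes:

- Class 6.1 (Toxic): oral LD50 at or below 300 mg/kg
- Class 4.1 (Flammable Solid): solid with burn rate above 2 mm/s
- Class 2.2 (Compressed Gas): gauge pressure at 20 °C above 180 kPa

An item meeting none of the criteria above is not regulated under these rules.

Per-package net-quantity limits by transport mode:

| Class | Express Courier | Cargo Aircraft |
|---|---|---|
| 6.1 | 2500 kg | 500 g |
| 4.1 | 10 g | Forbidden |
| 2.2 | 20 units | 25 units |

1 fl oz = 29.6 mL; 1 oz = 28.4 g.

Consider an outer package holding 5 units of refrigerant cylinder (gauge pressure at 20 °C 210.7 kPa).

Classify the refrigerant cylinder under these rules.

Gauge pressure at 20 °C 210.7 kPa meets the Class 2.2 criterion (Compressed Gas), so the refrigerant cylinder is Class 2.2.

Class 2.2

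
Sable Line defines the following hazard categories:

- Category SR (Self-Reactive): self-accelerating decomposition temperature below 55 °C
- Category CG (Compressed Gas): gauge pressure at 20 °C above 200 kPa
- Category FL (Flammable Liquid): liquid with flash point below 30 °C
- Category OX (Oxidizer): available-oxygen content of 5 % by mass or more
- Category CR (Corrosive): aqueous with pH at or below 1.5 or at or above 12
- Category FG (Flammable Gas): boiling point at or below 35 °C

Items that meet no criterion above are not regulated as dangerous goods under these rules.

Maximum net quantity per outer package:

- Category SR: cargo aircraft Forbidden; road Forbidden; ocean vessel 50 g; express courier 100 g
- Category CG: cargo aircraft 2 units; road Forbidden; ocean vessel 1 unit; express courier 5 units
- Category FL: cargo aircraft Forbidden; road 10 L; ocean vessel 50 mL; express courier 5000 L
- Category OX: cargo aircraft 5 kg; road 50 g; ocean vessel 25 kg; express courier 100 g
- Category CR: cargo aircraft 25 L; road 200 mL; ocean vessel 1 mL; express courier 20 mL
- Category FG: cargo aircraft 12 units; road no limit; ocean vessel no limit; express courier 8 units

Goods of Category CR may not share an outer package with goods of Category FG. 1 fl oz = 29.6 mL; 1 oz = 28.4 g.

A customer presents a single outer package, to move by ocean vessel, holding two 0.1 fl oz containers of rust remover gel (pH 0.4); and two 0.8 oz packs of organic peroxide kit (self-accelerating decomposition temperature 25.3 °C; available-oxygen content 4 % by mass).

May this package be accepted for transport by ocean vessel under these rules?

The rust remover gel has pH 0.4, which is ≤ 1.5, so it is Category CR (Corrosive).
With self-accelerating decomposition temperature 25.3 °C (< 55 °C), the organic peroxide kit falls in Category SR.
Category CR quantity: two 0.1 fl oz containers = 5.92 mL.
5.92 mL exceeds the ocean vessel limit of 1 mL for Category CR.
Category SR quantity: two 0.8 oz packs = 45.44 g.
45.44 g ≤ 50 g (ocean vessel limit, Category SR) — within limit.
The segregation rule (Category CR with Category FG) does not apply to Category CR with Category SR.

No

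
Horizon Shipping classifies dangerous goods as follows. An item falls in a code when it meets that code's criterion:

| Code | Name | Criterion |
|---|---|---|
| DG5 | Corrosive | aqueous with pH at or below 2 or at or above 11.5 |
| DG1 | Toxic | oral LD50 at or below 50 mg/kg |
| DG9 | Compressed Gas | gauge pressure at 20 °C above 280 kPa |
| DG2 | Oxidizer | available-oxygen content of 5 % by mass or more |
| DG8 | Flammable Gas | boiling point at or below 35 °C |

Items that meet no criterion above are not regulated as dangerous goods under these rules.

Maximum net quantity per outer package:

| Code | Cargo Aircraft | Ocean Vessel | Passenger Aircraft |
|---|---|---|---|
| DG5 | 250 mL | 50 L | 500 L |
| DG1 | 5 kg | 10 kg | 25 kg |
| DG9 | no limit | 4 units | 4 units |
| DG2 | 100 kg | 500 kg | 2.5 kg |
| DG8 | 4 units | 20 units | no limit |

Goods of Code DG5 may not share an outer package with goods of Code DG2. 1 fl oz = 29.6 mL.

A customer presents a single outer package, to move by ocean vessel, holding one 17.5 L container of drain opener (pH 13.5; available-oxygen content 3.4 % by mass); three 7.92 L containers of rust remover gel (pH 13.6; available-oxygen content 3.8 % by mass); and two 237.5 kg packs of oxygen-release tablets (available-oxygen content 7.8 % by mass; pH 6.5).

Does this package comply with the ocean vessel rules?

No

The drain opener has pH 13.5, which is ≥ 11.5, so it is Code DG5 (Corrosive).
pH 13.6 meets the Code DG5 criterion (Corrosive), so the rust remover gel is Code DG5.
The oxygen-release tablets have available-oxygen content 7.8 % by mass, which is ≥ 5 % by mass, so they are Code DG2 (Oxidizer).
Code DG5 net quantity: 17.5 L + (three 7.92 L containers = 23.76 L) = 41.26 L.
That is within the Code DG5 ocean vessel limit of 50 L.
Code DG2 quantity: two 237.5 kg packs = 475 kg.
475 kg is within the ocean vessel limit of 500 kg for Code DG2.
Code DG5 and Code DG2 may not share an outer package.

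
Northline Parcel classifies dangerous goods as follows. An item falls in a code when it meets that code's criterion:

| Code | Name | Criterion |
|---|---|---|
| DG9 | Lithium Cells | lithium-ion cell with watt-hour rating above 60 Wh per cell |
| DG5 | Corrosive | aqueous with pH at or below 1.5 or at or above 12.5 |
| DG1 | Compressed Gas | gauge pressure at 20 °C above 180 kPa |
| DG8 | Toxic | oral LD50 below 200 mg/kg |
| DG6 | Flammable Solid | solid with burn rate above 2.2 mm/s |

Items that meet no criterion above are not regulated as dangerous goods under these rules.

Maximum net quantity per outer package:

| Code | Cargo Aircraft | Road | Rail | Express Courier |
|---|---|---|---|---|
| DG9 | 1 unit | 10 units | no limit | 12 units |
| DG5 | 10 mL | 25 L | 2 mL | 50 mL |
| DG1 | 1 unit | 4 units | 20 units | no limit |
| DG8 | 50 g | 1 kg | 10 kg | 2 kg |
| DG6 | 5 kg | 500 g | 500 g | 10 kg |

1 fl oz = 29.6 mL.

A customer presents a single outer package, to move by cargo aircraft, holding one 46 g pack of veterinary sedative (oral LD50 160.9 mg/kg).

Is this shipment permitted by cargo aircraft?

The veterinary sedative has oral LD50 160.9 mg/kg, which is < 200 mg/kg, so it is Code DG8 (Toxic).
Code DG8 quantity: 46 g.
46 g ≤ 50 g (cargo aircraft limit, Code DG8) — within limit.

Yes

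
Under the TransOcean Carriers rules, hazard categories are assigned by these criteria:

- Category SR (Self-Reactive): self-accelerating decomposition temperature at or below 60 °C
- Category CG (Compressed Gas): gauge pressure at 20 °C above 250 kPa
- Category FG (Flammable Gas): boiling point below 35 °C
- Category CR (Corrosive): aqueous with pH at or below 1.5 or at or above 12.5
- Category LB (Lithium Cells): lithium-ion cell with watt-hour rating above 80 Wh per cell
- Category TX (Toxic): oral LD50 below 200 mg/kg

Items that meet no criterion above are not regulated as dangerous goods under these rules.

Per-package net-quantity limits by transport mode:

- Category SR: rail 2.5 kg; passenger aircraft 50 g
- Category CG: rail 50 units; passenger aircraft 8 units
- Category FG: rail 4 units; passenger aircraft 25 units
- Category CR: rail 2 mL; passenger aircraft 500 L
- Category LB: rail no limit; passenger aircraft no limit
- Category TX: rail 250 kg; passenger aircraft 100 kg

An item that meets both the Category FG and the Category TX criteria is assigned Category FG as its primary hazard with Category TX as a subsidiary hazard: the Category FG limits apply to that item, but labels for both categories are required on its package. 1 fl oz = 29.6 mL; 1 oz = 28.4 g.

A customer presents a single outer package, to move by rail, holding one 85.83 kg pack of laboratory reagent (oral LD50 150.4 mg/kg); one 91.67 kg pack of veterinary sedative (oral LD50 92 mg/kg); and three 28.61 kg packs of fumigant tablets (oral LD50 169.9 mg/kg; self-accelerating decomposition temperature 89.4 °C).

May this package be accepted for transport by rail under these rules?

No

Oral LD50 150.4 mg/kg meets the Category TX criterion (Toxic), so the laboratory reagent is Category TX.
With oral LD50 92 mg/kg (< 200 mg/kg), the veterinary sedative falls in Category TX.
The fumigant tablets have oral LD50 169.9 mg/kg, which is < 200 mg/kg, so they are Category TX (Toxic).
Total Category TX: 85.83 kg + 91.67 kg + (three 28.61 kg packs = 85.83 kg) = 263.33 kg.
That exceeds the Category TX rail limit of 250 kg.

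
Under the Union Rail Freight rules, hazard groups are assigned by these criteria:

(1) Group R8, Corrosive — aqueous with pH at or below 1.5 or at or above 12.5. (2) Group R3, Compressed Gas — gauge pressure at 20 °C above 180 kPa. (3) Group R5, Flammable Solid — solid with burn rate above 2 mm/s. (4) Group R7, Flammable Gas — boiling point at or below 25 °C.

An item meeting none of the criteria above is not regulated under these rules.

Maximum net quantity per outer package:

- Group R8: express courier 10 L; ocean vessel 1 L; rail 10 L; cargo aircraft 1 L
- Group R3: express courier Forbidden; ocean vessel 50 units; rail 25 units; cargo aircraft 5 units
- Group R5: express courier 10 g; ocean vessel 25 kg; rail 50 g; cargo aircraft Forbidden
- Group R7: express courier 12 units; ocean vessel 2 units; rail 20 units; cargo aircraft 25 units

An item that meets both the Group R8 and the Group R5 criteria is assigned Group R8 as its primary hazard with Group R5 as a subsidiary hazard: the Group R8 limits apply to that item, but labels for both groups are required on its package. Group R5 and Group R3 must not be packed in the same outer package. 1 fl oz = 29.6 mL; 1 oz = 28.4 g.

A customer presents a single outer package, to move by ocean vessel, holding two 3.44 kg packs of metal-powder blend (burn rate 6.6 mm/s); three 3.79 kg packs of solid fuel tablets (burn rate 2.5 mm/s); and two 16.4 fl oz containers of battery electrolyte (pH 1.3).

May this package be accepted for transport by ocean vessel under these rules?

Yes

With burn rate 6.6 mm/s (> 2 mm/s), the metal-powder blend falls in Group R5.
Burn rate 2.5 mm/s meets the Group R5 criterion (Flammable Solid), so the solid fuel tablets are Group R5.
The battery electrolyte has pH 1.3, which is ≤ 1.5, so it is Group R8 (Corrosive).
Group R5 net quantity: (two 3.44 kg packs = 6.88 kg) + (three 3.79 kg packs = 11.37 kg) = 18.25 kg.
That is within the Group R5 ocean vessel limit of 25 kg.
Group R8 quantity: two 16.4 fl oz containers = 970.88 mL.
970.88 mL ≤ 1 L (ocean vessel limit, Group R8) — within limit.
The segregation rule (Group R5 with Group R3) does not apply to Group R5 with Group R8.
Every hazard group is within its ocean vessel limit and no segregation rule is violated.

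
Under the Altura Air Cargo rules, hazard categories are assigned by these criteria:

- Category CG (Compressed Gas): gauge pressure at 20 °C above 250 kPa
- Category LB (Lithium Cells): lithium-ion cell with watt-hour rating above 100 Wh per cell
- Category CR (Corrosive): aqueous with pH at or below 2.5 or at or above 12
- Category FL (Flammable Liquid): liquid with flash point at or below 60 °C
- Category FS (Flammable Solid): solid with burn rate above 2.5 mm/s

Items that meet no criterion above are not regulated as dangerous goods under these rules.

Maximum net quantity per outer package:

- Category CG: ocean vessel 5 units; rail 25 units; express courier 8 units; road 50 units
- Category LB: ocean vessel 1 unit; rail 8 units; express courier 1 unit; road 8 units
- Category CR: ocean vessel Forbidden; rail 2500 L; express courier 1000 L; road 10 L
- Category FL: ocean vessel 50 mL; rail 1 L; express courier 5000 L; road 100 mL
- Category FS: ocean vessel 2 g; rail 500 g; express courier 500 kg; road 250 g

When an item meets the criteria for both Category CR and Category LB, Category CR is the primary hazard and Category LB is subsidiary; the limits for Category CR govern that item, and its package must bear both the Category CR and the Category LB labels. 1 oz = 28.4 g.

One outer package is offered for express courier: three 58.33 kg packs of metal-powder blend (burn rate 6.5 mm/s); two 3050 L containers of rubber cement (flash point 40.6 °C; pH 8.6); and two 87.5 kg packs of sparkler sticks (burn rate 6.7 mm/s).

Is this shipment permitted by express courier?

With burn rate 6.5 mm/s (> 2.5 mm/s), the metal-powder blend falls in Category FS.
Flash point 40.6 °C meets the Category FL criterion (Flammable Liquid), so the rubber cement is Category FL.
With burn rate 6.7 mm/s (> 2.5 mm/s), the sparkler sticks fall in Category FS.
Category FL quantity: two 3050 L containers = 6100 L.
6100 L exceeds the express courier limit of 5000 L for Category FL.
Category FS net quantity: (three 58.33 kg packs = 174.99 kg) + (two 87.5 kg packs = 175 kg) = 349.99 kg.
That is within the Category FS express courier limit of 500 kg.

No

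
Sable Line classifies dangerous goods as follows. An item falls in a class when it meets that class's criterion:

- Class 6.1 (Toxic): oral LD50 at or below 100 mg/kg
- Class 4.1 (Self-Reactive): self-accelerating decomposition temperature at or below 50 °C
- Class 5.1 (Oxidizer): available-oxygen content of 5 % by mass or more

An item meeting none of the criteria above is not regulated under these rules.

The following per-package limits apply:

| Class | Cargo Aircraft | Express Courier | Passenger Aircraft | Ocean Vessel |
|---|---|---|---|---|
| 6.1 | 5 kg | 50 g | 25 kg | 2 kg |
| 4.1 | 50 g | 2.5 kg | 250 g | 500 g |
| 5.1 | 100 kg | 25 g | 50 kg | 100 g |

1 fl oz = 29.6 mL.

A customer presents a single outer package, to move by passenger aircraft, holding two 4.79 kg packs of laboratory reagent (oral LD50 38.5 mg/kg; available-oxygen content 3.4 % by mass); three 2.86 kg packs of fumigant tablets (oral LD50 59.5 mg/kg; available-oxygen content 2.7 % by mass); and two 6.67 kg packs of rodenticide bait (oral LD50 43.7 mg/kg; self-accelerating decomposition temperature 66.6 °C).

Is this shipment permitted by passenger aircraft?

No

Oral LD50 38.5 mg/kg meets the Class 6.1 criterion (Toxic), so the laboratory reagent is Class 6.1.
With oral LD50 59.5 mg/kg (≤ 100 mg/kg), the fumigant tablets fall in Class 6.1.
With oral LD50 43.7 mg/kg (≤ 100 mg/kg), the rodenticide bait falls in Class 6.1.
Class 6.1 net quantity: (two 4.79 kg packs = 9.58 kg) + (three 2.86 kg packs = 8.58 kg) + (two 6.67 kg packs = 13.34 kg) = 31.5 kg.
31.5 kg exceeds the passenger aircraft limit of 25 kg for Class 6.1.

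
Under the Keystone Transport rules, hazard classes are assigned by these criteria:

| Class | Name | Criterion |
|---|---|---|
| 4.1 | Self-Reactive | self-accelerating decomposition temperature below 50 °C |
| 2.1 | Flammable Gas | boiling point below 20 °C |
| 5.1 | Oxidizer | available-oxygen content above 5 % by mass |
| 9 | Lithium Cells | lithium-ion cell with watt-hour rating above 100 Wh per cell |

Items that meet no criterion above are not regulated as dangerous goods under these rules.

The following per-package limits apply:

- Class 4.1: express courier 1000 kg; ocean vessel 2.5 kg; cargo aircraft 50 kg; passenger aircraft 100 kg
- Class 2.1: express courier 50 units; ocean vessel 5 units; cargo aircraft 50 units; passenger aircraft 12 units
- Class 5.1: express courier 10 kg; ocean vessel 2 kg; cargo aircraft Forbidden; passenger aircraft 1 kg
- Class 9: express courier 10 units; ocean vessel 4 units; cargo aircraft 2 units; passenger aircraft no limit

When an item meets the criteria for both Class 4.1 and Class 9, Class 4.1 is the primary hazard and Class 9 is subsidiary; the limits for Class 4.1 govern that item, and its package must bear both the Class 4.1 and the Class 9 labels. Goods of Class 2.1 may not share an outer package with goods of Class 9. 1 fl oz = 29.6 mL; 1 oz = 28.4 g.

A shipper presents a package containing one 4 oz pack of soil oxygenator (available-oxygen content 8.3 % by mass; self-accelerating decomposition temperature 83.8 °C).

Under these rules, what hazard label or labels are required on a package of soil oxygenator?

With available-oxygen content 8.3 % by mass (> 5 % by mass), the soil oxygenator falls in Class 5.1.
Only the Class 5.1 label is required.

Class 5.1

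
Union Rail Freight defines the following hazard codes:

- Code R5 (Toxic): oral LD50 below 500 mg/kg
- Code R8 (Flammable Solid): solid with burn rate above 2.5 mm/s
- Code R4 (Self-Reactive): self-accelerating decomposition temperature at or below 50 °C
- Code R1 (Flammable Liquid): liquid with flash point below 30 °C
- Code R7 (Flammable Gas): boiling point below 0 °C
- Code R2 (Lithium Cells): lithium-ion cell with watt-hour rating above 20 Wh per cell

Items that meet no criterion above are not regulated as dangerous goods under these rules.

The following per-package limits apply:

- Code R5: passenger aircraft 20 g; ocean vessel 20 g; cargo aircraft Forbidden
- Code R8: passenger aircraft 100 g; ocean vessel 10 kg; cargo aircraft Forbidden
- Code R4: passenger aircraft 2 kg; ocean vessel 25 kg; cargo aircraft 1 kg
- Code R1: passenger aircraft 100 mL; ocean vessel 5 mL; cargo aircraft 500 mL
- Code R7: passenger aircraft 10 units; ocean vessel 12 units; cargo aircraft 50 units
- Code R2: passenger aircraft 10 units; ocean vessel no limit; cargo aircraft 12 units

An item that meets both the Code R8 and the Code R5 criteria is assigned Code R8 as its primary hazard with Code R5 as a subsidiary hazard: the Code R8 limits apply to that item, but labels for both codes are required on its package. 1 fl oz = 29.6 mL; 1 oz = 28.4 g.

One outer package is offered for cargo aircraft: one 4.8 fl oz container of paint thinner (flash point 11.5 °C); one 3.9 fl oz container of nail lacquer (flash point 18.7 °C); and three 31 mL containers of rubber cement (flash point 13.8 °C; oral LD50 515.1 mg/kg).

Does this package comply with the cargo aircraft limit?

Yes

Flash point 11.5 °C meets the Code R1 criterion (Flammable Liquid), so the paint thinner is Code R1.
Nail lacquer: flash point 18.7 °C < 30 °C → Code R1 (Flammable Liquid).
With flash point 13.8 °C (< 30 °C), the rubber cement falls in Code R1.
Total Code R1: (one 4.8 fl oz container = 142.08 mL) + (one 3.9 fl oz container = 115.44 mL) + (three 31 mL containers = 93 mL) = 350.52 mL.
That is within the Code R1 cargo aircraft limit of 500 mL.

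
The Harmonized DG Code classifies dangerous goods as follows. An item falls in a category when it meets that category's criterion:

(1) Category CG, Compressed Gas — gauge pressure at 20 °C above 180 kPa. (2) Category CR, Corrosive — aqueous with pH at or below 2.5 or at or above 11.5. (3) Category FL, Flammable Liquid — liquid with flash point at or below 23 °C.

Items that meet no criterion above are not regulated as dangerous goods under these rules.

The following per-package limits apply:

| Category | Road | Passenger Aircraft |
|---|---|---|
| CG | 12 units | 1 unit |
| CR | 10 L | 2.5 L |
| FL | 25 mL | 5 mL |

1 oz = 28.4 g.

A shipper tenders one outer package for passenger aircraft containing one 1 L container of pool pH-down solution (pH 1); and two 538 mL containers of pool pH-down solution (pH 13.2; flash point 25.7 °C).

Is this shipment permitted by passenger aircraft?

Yes

pH 1 meets the Category CR criterion (Corrosive), so the pool pH-down solution is Category CR.
With pH 13.2 (≥ 11.5), the pool pH-down solution falls in Category CR.
Total Category CR: 1 L + (two 538 mL containers = 1.076 L) = 2.076 L.
2.076 L ≤ 2.5 L (passenger aircraft limit, Category CR) — within limit.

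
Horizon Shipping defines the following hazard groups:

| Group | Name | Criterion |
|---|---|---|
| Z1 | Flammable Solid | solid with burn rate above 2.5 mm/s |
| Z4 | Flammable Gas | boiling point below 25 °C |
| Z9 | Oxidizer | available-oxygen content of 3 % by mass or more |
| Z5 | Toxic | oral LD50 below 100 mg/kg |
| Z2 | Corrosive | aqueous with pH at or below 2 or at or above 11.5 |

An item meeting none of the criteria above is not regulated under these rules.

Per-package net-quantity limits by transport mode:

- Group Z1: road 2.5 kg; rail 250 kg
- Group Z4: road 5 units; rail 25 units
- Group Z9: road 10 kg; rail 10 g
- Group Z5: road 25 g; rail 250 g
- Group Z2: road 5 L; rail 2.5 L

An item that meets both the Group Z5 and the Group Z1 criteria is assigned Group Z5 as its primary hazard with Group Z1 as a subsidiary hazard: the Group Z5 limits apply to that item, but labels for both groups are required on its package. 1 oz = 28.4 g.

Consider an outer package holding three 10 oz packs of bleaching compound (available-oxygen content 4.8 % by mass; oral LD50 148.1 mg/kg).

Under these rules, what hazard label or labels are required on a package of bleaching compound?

Group Z9

Bleaching compound: available-oxygen content 4.8 % by mass ≥ 3 % by mass → Group Z9 (Oxidizer).
Only the Group Z9 label is required.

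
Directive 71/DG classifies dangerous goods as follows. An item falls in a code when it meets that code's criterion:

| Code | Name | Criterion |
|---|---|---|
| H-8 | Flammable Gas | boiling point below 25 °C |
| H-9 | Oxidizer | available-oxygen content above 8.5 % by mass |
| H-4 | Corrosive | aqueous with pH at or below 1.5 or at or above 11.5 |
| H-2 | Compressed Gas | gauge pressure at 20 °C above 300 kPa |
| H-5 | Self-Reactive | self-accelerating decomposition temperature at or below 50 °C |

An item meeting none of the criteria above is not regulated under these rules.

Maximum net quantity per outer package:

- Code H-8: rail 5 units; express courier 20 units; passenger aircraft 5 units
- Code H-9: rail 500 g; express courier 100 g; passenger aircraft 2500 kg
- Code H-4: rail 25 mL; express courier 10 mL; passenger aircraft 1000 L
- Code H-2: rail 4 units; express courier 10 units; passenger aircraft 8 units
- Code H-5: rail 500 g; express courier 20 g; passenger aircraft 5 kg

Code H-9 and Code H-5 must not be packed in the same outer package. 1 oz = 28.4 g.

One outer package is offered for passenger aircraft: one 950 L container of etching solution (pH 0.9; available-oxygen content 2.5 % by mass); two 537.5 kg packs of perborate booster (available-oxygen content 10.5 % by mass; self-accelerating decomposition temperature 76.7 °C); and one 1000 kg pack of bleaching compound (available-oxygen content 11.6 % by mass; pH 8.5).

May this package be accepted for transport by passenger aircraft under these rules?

With pH 0.9 (≤ 1.5), the etching solution falls in Code H-4.
Perborate booster: available-oxygen content 10.5 % by mass > 8.5 % by mass → Code H-9 (Oxidizer).
With available-oxygen content 11.6 % by mass (> 8.5 % by mass), the bleaching compound falls in Code H-9.
Code H-9 net quantity: (two 537.5 kg packs = 1075 kg) + 1000 kg = 2075 kg.
2075 kg is within the passenger aircraft limit of 2500 kg for Code H-9.
Code H-4 quantity: 950 L.
That is within the Code H-4 passenger aircraft limit of 1000 L.
The segregation rule (Code H-9 with Code H-5) does not apply to Code H-9 with Code H-4.
Every hazard code is within its passenger aircraft limit and no segregation rule is violated.

Yes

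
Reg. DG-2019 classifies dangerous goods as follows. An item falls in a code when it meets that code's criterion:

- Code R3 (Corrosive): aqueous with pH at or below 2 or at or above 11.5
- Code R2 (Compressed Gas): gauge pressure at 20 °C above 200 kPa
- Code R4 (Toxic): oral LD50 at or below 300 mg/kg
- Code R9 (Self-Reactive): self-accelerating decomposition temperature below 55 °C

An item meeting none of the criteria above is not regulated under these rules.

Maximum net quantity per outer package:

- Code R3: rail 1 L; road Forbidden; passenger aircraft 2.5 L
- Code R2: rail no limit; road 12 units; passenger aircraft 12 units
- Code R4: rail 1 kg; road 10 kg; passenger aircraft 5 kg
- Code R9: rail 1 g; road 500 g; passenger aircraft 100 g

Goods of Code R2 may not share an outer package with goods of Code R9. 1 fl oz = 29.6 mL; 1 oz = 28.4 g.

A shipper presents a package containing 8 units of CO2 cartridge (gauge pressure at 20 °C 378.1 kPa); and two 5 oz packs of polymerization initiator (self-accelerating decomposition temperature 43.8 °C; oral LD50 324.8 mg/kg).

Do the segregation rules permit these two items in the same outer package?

Gauge pressure at 20 °C 378.1 kPa meets the Code R2 criterion (Compressed Gas), so the CO2 cartridge is Code R2.
With self-accelerating decomposition temperature 43.8 °C (< 55 °C), the polymerization initiator falls in Code R9.
Code R2 and Code R9 may not share an outer package.

No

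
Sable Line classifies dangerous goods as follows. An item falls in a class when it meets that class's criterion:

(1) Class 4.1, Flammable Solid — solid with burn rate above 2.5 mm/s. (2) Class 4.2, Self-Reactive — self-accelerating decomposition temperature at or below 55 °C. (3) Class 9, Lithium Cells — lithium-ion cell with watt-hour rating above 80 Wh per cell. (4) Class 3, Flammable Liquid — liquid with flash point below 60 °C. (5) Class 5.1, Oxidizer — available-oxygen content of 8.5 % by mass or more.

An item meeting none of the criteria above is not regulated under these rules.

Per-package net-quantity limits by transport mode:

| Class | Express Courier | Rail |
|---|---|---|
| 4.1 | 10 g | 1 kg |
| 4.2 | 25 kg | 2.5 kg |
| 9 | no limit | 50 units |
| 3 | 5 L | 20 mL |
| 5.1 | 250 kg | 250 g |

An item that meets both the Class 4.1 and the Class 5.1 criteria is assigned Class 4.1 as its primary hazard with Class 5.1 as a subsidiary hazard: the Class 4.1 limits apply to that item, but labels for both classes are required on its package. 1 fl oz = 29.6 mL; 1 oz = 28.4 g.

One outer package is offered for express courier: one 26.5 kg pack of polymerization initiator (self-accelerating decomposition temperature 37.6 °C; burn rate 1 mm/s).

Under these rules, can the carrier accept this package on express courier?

No

With self-accelerating decomposition temperature 37.6 °C (≤ 55 °C), the polymerization initiator falls in Class 4.2.
Class 4.2 quantity: 26.5 kg.
26.5 kg exceeds the express courier limit of 25 kg for Class 4.2.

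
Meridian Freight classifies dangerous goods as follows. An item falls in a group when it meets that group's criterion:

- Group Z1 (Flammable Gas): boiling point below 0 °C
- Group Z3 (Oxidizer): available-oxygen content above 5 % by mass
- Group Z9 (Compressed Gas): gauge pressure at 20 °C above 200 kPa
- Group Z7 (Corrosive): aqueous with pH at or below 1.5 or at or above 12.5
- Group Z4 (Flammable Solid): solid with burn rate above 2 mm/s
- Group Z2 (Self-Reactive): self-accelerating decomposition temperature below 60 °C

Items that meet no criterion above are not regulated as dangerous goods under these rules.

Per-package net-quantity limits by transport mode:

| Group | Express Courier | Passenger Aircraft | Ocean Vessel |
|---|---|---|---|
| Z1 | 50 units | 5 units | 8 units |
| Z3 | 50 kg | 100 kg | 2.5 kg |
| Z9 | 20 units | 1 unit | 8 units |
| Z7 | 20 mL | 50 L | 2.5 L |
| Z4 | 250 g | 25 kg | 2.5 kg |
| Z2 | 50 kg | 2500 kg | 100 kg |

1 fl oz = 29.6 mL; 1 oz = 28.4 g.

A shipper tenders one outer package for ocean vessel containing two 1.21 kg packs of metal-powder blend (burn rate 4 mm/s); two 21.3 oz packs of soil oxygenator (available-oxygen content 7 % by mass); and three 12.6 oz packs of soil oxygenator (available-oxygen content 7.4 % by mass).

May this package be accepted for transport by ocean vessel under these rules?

Yes

Metal-powder blend: burn rate 4 mm/s > 2 mm/s → Group Z4 (Flammable Solid).
With available-oxygen content 7 % by mass (> 5 % by mass), the soil oxygenator falls in Group Z3.
With available-oxygen content 7.4 % by mass (> 5 % by mass), the soil oxygenator falls in Group Z3.
Total Group Z3: (two 21.3 oz packs = 1209.84 g) + (three 12.6 oz packs = 1073.52 g) = 2283.36 g.
That is within the Group Z3 ocean vessel limit of 2.5 kg.
Group Z4 quantity: two 1.21 kg packs = 2.42 kg.
2.42 kg ≤ 2.5 kg (ocean vessel limit, Group Z4) — within limit.
Every hazard group is within its ocean vessel limit and no segregation rule is violated.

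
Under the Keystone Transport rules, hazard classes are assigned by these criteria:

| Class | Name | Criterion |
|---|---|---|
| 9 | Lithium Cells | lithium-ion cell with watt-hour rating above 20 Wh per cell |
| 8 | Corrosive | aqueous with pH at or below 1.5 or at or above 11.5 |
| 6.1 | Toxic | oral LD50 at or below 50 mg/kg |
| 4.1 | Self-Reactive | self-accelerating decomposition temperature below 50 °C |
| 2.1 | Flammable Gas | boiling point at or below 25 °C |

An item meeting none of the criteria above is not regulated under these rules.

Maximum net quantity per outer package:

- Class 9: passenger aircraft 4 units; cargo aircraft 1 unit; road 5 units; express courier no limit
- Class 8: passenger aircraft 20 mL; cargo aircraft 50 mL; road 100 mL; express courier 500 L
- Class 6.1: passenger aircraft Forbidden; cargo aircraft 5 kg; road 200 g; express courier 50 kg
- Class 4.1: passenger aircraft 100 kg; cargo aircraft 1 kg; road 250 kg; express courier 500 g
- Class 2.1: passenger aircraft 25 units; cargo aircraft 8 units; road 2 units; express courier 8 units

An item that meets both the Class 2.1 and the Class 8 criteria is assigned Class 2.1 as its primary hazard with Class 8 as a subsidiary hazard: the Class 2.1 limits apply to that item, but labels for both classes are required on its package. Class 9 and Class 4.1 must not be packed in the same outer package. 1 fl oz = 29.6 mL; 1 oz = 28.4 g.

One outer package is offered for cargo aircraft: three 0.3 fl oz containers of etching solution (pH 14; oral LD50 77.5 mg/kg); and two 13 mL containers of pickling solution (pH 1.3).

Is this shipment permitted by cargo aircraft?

pH 14 meets the Class 8 criterion (Corrosive), so the etching solution is Class 8.
Pickling solution: pH 1.3 ≤ 1.5 → Class 8 (Corrosive).
Class 8 net quantity: (three 0.3 fl oz containers = 26.64 mL) + (two 13 mL containers = 26 mL) = 52.64 mL.
52.64 mL > 50 mL (cargo aircraft limit, Class 8) — over the limit.

No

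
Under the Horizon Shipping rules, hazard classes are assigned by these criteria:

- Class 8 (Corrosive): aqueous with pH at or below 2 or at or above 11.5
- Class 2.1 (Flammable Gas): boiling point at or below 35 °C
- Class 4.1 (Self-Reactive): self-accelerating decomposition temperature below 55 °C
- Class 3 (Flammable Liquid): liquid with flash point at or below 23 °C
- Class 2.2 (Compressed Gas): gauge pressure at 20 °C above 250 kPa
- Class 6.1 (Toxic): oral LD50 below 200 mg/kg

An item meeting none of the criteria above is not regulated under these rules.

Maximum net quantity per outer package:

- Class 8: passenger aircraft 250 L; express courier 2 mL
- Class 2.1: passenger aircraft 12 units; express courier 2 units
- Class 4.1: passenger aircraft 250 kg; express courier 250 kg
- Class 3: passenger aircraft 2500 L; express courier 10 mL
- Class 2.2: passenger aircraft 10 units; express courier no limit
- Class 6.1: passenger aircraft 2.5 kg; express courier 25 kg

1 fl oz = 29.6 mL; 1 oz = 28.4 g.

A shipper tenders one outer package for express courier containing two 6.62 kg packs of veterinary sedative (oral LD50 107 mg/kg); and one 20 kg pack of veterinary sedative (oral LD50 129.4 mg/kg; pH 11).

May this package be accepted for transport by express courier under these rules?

No

The veterinary sedative has oral LD50 107 mg/kg, which is < 200 mg/kg, so it is Class 6.1 (Toxic).
The veterinary sedative has oral LD50 129.4 mg/kg, which is < 200 mg/kg, so it is Class 6.1 (Toxic).
Total Class 6.1: (two 6.62 kg packs = 13.24 kg) + 20 kg = 33.24 kg.
That exceeds the Class 6.1 express courier limit of 25 kg.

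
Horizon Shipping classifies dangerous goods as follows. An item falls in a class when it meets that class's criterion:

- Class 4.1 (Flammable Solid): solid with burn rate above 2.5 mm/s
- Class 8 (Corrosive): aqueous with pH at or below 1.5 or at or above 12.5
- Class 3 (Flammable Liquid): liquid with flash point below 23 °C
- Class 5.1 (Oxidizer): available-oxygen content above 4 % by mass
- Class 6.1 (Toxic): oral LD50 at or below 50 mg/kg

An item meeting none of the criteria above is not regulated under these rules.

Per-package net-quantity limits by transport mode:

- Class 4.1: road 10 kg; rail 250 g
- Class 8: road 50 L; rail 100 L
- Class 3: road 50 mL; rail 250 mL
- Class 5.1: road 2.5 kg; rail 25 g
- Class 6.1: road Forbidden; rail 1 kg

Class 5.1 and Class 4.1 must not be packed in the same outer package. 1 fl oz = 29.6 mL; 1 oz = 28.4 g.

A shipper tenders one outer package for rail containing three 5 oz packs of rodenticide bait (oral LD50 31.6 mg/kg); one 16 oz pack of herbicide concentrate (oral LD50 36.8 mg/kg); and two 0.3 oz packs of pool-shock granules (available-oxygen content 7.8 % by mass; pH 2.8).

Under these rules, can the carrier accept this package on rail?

The rodenticide bait has oral LD50 31.6 mg/kg, which is ≤ 50 mg/kg, so it is Class 6.1 (Toxic).
The herbicide concentrate has oral LD50 36.8 mg/kg, which is ≤ 50 mg/kg, so it is Class 6.1 (Toxic).
Pool-shock granules: available-oxygen content 7.8 % by mass > 4 % by mass → Class 5.1 (Oxidizer).
Class 5.1 quantity: two 0.3 oz packs = 17.04 g.
That is within the Class 5.1 rail limit of 25 g.
Total Class 6.1: (three 5 oz packs = 426 g) + (one 16 oz pack = 454.4 g) = 880.4 g.
880.4 g is within the rail limit of 1 kg for Class 6.1.
The segregation rule (Class 5.1 with Class 4.1) does not apply to Class 5.1 with Class 6.1.
Every hazard class is within its rail limit and no segregation rule is violated.

Yes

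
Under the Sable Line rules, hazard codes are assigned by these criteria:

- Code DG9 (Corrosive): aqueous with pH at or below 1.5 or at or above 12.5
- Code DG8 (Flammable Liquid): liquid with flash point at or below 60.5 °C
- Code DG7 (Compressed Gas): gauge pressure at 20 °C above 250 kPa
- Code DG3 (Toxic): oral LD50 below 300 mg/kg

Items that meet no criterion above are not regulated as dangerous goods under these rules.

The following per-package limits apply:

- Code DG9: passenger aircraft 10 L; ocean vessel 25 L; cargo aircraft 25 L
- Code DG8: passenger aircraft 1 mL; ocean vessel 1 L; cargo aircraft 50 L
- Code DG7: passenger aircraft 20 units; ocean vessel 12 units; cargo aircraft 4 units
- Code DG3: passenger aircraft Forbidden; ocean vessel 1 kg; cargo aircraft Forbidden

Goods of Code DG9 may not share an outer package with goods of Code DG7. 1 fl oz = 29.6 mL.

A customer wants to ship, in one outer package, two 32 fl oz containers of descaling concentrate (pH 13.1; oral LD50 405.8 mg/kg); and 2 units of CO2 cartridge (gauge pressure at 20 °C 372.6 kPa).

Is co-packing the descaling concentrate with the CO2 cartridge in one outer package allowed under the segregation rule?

Descaling concentrate: pH 13.1 ≥ 12.5 → Code DG9 (Corrosive).
The CO2 cartridge has gauge pressure at 20 °C 372.6 kPa, which is > 250 kPa, so it is Code DG7 (Compressed Gas).
Code DG9 and Code DG7 may not share an outer package.

No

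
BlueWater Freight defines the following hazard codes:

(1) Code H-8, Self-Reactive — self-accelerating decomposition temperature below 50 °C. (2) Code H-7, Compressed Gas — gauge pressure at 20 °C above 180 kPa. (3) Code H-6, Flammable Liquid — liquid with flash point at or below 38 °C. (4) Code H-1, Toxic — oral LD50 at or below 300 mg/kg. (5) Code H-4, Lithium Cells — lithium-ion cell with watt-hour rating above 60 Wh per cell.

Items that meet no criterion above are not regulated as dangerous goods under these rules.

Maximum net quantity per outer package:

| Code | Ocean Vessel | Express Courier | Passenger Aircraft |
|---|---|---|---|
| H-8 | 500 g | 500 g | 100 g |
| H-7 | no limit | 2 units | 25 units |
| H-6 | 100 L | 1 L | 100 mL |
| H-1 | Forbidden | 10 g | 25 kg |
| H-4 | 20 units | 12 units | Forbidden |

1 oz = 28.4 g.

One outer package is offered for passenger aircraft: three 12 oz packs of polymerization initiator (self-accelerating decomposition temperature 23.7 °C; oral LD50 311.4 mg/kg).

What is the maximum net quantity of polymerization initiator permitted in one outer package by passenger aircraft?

100 g

Polymerization initiator: self-accelerating decomposition temperature 23.7 °C < 50 °C → Code H-8 (Self-Reactive).
The passenger aircraft limit for Code H-8 is 100 g.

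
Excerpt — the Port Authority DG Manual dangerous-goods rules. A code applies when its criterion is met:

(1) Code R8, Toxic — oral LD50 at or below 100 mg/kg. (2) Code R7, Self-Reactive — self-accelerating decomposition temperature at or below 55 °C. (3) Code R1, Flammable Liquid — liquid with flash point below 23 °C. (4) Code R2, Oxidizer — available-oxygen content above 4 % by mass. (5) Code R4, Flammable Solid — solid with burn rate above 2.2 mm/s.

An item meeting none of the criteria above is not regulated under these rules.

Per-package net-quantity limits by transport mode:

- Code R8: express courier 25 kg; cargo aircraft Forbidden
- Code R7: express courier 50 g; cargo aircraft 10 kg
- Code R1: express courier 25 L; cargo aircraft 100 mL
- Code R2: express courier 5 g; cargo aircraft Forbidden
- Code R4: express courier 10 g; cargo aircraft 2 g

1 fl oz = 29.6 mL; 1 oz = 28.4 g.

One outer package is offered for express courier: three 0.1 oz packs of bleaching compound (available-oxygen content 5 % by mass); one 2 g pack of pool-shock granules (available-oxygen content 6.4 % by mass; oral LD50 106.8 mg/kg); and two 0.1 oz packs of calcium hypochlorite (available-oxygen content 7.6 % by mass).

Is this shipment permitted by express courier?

With available-oxygen content 5 % by mass (> 4 % by mass), the bleaching compound falls in Code R2.
The pool-shock granules have available-oxygen content 6.4 % by mass, which is > 4 % by mass, so they are Code R2 (Oxidizer).
Calcium hypochlorite: available-oxygen content 7.6 % by mass > 4 % by mass → Code R2 (Oxidizer).
Total Code R2: (three 0.1 oz packs = 8.52 g) + 2 g + (two 0.1 oz packs = 5.68 g) = 16.2 g.
That exceeds the Code R2 express courier limit of 5 g.

No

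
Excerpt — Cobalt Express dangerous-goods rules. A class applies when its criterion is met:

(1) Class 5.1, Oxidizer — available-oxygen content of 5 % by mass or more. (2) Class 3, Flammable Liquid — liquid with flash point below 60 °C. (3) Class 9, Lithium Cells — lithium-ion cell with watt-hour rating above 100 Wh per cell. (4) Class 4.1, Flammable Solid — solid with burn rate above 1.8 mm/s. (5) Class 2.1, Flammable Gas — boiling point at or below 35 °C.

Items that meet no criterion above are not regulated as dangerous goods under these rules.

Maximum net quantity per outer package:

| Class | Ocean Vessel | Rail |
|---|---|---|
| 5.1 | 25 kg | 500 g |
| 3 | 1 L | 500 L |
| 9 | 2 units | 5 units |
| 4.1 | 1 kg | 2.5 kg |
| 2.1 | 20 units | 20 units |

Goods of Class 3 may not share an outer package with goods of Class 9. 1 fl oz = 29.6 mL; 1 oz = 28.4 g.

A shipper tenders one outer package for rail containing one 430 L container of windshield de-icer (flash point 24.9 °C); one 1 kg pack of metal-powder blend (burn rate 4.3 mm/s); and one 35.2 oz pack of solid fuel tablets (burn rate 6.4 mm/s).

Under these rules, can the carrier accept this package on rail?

Flash point 24.9 °C meets the Class 3 criterion (Flammable Liquid), so the windshield de-icer is Class 3.
With burn rate 4.3 mm/s (> 1.8 mm/s), the metal-powder blend falls in Class 4.1.
The solid fuel tablets have burn rate 6.4 mm/s, which is > 1.8 mm/s, so they are Class 4.1 (Flammable Solid).
Class 3 quantity: 430 L.
430 L is within the rail limit of 500 L for Class 3.
Class 4.1 net quantity: 1 kg + (one 35.2 oz pack = 999.68 g) = 1999.68 g.
1999.68 g ≤ 2.5 kg (rail limit, Class 4.1) — within limit.
The segregation rule (Class 3 with Class 9) does not apply to Class 3 with Class 4.1.
Every hazard class is within its rail limit and no segregation rule is violated.

Yes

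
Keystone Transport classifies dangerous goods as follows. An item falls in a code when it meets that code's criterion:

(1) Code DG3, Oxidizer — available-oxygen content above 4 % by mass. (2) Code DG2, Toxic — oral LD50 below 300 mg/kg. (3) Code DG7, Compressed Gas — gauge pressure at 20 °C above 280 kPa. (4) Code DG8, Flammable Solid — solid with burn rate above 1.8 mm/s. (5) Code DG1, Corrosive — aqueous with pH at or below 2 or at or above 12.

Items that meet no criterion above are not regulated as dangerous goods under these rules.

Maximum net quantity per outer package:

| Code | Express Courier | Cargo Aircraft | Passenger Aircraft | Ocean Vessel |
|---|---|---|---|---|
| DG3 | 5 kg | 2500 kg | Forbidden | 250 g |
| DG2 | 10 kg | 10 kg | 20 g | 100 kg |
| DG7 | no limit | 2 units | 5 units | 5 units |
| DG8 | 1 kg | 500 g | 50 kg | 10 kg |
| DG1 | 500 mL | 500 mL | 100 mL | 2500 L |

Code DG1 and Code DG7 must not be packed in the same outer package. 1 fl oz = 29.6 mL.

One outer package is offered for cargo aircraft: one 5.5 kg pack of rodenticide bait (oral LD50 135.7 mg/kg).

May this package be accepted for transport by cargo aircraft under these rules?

Yes

The rodenticide bait has oral LD50 135.7 mg/kg, which is < 300 mg/kg, so it is Code DG2 (Toxic).
Code DG2 quantity: 5.5 kg.
5.5 kg is within the cargo aircraft limit of 10 kg for Code DG2.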